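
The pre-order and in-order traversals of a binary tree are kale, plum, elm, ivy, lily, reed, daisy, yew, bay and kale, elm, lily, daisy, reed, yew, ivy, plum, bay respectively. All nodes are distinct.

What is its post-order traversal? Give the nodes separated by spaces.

The first element of pre-order is the root; it splits in-order into left and right subtrees.
Root kale: left subtree has 0 nodes { }, right has 8 {elm, lily, daisy, reed, yew, ivy, plum, bay}.
  Root plum: left subtree has 6 nodes {elm, lily, daisy, reed, yew, ivy}, right has 1 {bay}.
    Root elm: left subtree has 0 nodes { }, right has 5 {lily, daisy, reed, yew, ivy}.
      Root ivy: left subtree has 4 nodes {lily, daisy, reed, yew}, right has 0 { }.
        Root lily: left subtree has 0 nodes { }, right has 3 {daisy, reed, yew}.
          Root reed: left subtree has 1 node {daisy}, right has 1 {yew}.

daisy yew reed lily ivy elm bay plum kale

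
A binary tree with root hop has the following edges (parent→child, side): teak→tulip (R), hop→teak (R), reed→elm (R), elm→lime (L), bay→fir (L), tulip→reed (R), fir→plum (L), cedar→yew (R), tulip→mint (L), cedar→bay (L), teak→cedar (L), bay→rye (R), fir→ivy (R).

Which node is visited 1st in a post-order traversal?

Post-order visits the left subtree, then the right subtree, then the node.
At hop: no left child.
At hop: go right to teak.
  At teak: go left to cedar.
    At cedar: go left to bay.
      At bay: go left to fir.
        At fir: go left to plum.
          plum is a leaf — visit plum.
        At fir: go right to ivy.
          ivy is a leaf — visit ivy.
        Visit fir.
      At bay: go right to rye.
        rye is a leaf — visit rye.
      Visit bay.
    At cedar: go right to yew.
      yew is a leaf — visit yew.
    Visit cedar.
  At teak: go right to tulip.
    At tulip: go left to mint.
      mint is a leaf — visit mint.
    At tulip: go right to reed.
      At reed: no left child.
      At reed: go right to elm.
        At elm: go left to lime.
          lime is a leaf — visit lime.
        At elm: no right child.
        Visit elm.
      Visit reed.
    Visit tulip.
  Visit teak.
Visit hop.
Full post-order sequence: plum, ivy, fir, rye, bay, yew, cedar, mint, lime, elm, reed, tulip, teak, hop.

plum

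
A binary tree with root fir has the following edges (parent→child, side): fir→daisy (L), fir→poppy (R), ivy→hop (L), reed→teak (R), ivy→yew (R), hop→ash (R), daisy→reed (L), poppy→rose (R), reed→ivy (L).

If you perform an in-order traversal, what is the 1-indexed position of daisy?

7

In-order visits the left subtree, then the node, then the right subtree.
At fir: go left to daisy.
  At daisy: go left to reed.
    At reed: go left to ivy.
      At ivy: go left to hop.
        At hop: no left child.
        Visit hop.
        At hop: go right to ash.
          ash is a leaf — visit ash.
      Visit ivy.
      At ivy: go right to yew.
        yew is a leaf — visit yew.
    Visit reed.
    At reed: go right to teak.
      teak is a leaf — visit teak.
  Visit daisy.
  At daisy: no right child.
Visit fir.
At fir: go right to poppy.
  At poppy: no left child.
  Visit poppy.
  At poppy: go right to rose.
    rose is a leaf — visit rose.
Full in-order sequence: hop, ash, ivy, yew, reed, teak, daisy, fir, poppy, rose.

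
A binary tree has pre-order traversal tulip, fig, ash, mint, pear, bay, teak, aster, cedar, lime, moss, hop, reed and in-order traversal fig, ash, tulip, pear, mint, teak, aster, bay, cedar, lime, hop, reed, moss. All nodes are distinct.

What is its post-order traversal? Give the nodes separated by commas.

ash, fig, pear, aster, teak, reed, hop, moss, lime, cedar, bay, mint, tulip

The first element of pre-order is the root; it splits in-order into left and right subtrees.
Root tulip: left subtree has 2 nodes {fig, ash}, right has 10 {pear, mint, teak, aster, bay, cedar, lime, hop, reed, moss}.
  Root fig: left subtree has 0 nodes { }, right has 1 {ash}.
  Root mint: left subtree has 1 node {pear}, right has 8 {teak, aster, bay, cedar, lime, hop, reed, moss}.
    Root bay: left subtree has 2 nodes {teak, aster}, right has 5 {cedar, lime, hop, reed, moss}.
      Root teak: left subtree has 0 nodes { }, right has 1 {aster}.
      Root cedar: left subtree has 0 nodes { }, right has 4 {lime, hop, reed, moss}.
        Root lime: left subtree has 0 nodes { }, right has 3 {hop, reed, moss}.
          Root moss: left subtree has 2 nodes {hop, reed}, right has 0 { }.
            Root hop: left subtree has 0 nodes { }, right has 1 {reed}.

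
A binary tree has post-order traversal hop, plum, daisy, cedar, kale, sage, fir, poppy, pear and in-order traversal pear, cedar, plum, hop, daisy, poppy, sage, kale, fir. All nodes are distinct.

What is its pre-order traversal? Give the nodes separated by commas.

The last element of post-order is the root; it splits in-order into left and right subtrees.
Root pear: left subtree has 0 nodes { }, right has 8 {cedar, plum, hop, daisy, poppy, sage, kale, fir}.
  Root poppy: left subtree has 4 nodes {cedar, plum, hop, daisy}, right has 3 {sage, kale, fir}.
    Root cedar: left subtree has 0 nodes { }, right has 3 {plum, hop, daisy}.
      Root daisy: left subtree has 2 nodes {plum, hop}, right has 0 { }.
        Root plum: left subtree has 0 nodes { }, right has 1 {hop}.
    Root fir: left subtree has 2 nodes {sage, kale}, right has 0 { }.
      Root sage: left subtree has 0 nodes { }, right has 1 {kale}.

pear, poppy, cedar, daisy, plum, hop, fir, sage, kale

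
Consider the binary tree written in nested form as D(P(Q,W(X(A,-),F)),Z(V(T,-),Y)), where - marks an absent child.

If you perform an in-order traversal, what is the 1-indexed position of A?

3

In-order visits the left subtree, then the node, then the right subtree.
At D: go left to P.
  At P: go left to Q.
    Q is a leaf — visit Q.
  Visit P.
  At P: go right to W.
    At W: go left to X.
      At X: go left to A.
        A is a leaf — visit A.
      Visit X.
      At X: no right child.
    Visit W.
    At W: go right to F.
      F is a leaf — visit F.
Visit D.
At D: go right to Z.
  At Z: go left to V.
    At V: go left to T.
      T is a leaf — visit T.
    Visit V.
    At V: no right child.
  Visit Z.
  At Z: go right to Y.
    Y is a leaf — visit Y.
Full in-order sequence: Q, P, A, X, W, F, D, T, V, Z, Y.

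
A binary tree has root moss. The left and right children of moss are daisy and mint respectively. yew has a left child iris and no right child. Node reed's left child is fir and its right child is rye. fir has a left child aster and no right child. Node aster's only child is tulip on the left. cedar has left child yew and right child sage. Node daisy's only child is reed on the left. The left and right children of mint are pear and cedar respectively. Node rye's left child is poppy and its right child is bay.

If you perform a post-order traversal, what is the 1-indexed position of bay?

Post-order visits the left subtree, then the right subtree, then the node.
At moss: go left to daisy.
  At daisy: go left to reed.
    At reed: go left to fir.
      At fir: go left to aster.
        At aster: go left to tulip.
          tulip is a leaf — visit tulip.
        At aster: no right child.
        Visit aster.
      At fir: no right child.
      Visit fir.
    At reed: go right to rye.
      At rye: go left to poppy.
        poppy is a leaf — visit poppy.
      At rye: go right to bay.
        bay is a leaf — visit bay.
      Visit rye.
    Visit reed.
  At daisy: no right child.
  Visit daisy.
At moss: go right to mint.
  At mint: go left to pear.
    pear is a leaf — visit pear.
  At mint: go right to cedar.
    At cedar: go left to yew.
      At yew: go left to iris.
        iris is a leaf — visit iris.
      At yew: no right child.
      Visit yew.
    At cedar: go right to sage.
      sage is a leaf — visit sage.
    Visit cedar.
  Visit mint.
Visit moss.
Full post-order sequence: tulip, aster, fir, poppy, bay, rye, reed, daisy, pear, iris, yew, sage, cedar, mint, moss.

5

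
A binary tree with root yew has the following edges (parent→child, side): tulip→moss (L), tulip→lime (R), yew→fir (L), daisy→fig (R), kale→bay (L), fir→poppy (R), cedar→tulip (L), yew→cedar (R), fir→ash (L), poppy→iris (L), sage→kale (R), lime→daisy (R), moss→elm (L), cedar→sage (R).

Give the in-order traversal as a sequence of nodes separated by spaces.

ash fir iris poppy yew elm moss tulip lime daisy fig cedar sage bay kale

In-order visits the left subtree, then the node, then the right subtree.
At yew: go left to fir.
  At fir: go left to ash.
    ash is a leaf — visit ash.
  Visit fir.
  At fir: go right to poppy.
    At poppy: go left to iris.
      iris is a leaf — visit iris.
    Visit poppy.
    At poppy: no right child.
Visit yew.
At yew: go right to cedar.
  At cedar: go left to tulip.
    At tulip: go left to moss.
      At moss: go left to elm.
        elm is a leaf — visit elm.
      Visit moss.
      At moss: no right child.
    Visit tulip.
    At tulip: go right to lime.
      At lime: no left child.
      Visit lime.
      At lime: go right to daisy.
        At daisy: no left child.
        Visit daisy.
        At daisy: go right to fig.
          fig is a leaf — visit fig.
  Visit cedar.
  At cedar: go right to sage.
    At sage: no left child.
    Visit sage.
    At sage: go right to kale.
      At kale: go left to bay.
        bay is a leaf — visit bay.
      Visit kale.
      At kale: no right child.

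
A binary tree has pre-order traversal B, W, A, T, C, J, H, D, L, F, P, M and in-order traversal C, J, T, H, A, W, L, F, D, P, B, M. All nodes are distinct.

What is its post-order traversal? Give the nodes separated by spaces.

The first element of pre-order is the root; it splits in-order into left and right subtrees.
Root B: left subtree has 10 nodes {C, J, T, H, A, W, L, F, D, P}, right has 1 {M}.
  Root W: left subtree has 5 nodes {C, J, T, H, A}, right has 4 {L, F, D, P}.
    Root A: left subtree has 4 nodes {C, J, T, H}, right has 0 { }.
      Root T: left subtree has 2 nodes {C, J}, right has 1 {H}.
        Root C: left subtree has 0 nodes { }, right has 1 {J}.
    Root D: left subtree has 2 nodes {L, F}, right has 1 {P}.
      Root L: left subtree has 0 nodes { }, right has 1 {F}.

J C H T A F L P D W M B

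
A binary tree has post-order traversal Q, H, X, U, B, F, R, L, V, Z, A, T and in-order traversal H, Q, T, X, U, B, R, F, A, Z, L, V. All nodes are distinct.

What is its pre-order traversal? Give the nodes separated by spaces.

The last element of post-order is the root; it splits in-order into left and right subtrees.
Root T: left subtree has 2 nodes {H, Q}, right has 9 {X, U, B, R, F, A, Z, L, V}.
  Root H: left subtree has 0 nodes { }, right has 1 {Q}.
  Root A: left subtree has 5 nodes {X, U, B, R, F}, right has 3 {Z, L, V}.
    Root R: left subtree has 3 nodes {X, U, B}, right has 1 {F}.
      Root B: left subtree has 2 nodes {X, U}, right has 0 { }.
        Root U: left subtree has 1 node {X}, right has 0 { }.
    Root Z: left subtree has 0 nodes { }, right has 2 {L, V}.
      Root V: left subtree has 1 node {L}, right has 0 { }.

T H Q A R B U X F Z V L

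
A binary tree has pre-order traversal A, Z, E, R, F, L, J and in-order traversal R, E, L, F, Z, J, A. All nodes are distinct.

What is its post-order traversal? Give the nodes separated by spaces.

R L F E J Z A

The first element of pre-order is the root; it splits in-order into left and right subtrees.
Root A: left subtree has 6 nodes {R, E, L, F, Z, J}, right has 0 { }.
  Root Z: left subtree has 4 nodes {R, E, L, F}, right has 1 {J}.
    Root E: left subtree has 1 node {R}, right has 2 {L, F}.
      Root F: left subtree has 1 node {L}, right has 0 { }.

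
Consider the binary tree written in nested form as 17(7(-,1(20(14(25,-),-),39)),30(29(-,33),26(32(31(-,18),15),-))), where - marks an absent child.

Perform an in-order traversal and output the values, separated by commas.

7, 25, 14, 20, 1, 39, 17, 29, 33, 30, 31, 18, 32, 15, 26

In-order visits the left subtree, then the node, then the right subtree.
At 17: go left to 7.
  At 7: no left child.
  Visit 7.
  At 7: go right to 1.
    At 1: go left to 20.
      At 20: go left to 14.
        At 14: go left to 25.
          25 is a leaf — visit 25.
        Visit 14.
        At 14: no right child.
      Visit 20.
      At 20: no right child.
    Visit 1.
    At 1: go right to 39.
      39 is a leaf — visit 39.
Visit 17.
At 17: go right to 30.
  At 30: go left to 29.
    At 29: no left child.
    Visit 29.
    At 29: go right to 33.
      33 is a leaf — visit 33.
  Visit 30.
  At 30: go right to 26.
    At 26: go left to 32.
      At 32: go left to 31.
        At 31: no left child.
        Visit 31.
        At 31: go right to 18.
          18 is a leaf — visit 18.
      Visit 32.
      At 32: go right to 15.
        15 is a leaf — visit 15.
    Visit 26.
    At 26: no right child.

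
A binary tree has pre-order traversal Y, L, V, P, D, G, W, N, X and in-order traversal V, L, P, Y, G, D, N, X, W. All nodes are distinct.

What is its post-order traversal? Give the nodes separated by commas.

The first element of pre-order is the root; it splits in-order into left and right subtrees.
Root Y: left subtree has 3 nodes {V, L, P}, right has 5 {G, D, N, X, W}.
  Root L: left subtree has 1 node {V}, right has 1 {P}.
  Root D: left subtree has 1 node {G}, right has 3 {N, X, W}.
    Root W: left subtree has 2 nodes {N, X}, right has 0 { }.
      Root N: left subtree has 0 nodes { }, right has 1 {X}.

V, P, L, G, X, N, W, D, Y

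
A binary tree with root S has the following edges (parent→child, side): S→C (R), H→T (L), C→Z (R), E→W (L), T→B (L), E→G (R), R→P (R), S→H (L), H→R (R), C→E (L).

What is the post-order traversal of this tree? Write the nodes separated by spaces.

Post-order visits the left subtree, then the right subtree, then the node.
At S: go left to H.
  At H: go left to T.
    At T: go left to B.
      B is a leaf — visit B.
    At T: no right child.
    Visit T.
  At H: go right to R.
    At R: no left child.
    At R: go right to P.
      P is a leaf — visit P.
    Visit R.
  Visit H.
At S: go right to C.
  At C: go left to E.
    At E: go left to W.
      W is a leaf — visit W.
    At E: go right to G.
      G is a leaf — visit G.
    Visit E.
  At C: go right to Z.
    Z is a leaf — visit Z.
  Visit C.
Visit S.

B T P R H W G E Z C S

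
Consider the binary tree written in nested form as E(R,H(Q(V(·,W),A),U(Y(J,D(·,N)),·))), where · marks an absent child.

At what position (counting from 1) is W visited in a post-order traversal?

2

Post-order visits the left subtree, then the right subtree, then the node.
At E: go left to R.
  R is a leaf — visit R.
At E: go right to H.
  At H: go left to Q.
    At Q: go left to V.
      At V: no left child.
      At V: go right to W.
        W is a leaf — visit W.
      Visit V.
    At Q: go right to A.
      A is a leaf — visit A.
    Visit Q.
  At H: go right to U.
    At U: go left to Y.
      At Y: go left to J.
        J is a leaf — visit J.
      At Y: go right to D.
        At D: no left child.
        At D: go right to N.
          N is a leaf — visit N.
        Visit D.
      Visit Y.
    At U: no right child.
    Visit U.
  Visit H.
Visit E.
Full post-order sequence: R, W, V, A, Q, J, N, D, Y, U, H, E.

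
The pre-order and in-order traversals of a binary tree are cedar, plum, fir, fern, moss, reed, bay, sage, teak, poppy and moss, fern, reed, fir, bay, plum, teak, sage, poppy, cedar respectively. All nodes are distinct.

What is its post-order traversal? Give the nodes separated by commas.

moss, reed, fern, bay, fir, teak, poppy, sage, plum, cedar

The first element of pre-order is the root; it splits in-order into left and right subtrees.
Root cedar: left subtree has 9 nodes {moss, fern, reed, fir, bay, plum, teak, sage, poppy}, right has 0 { }.
  Root plum: left subtree has 5 nodes {moss, fern, reed, fir, bay}, right has 3 {teak, sage, poppy}.
    Root fir: left subtree has 3 nodes {moss, fern, reed}, right has 1 {bay}.
      Root fern: left subtree has 1 node {moss}, right has 1 {reed}.
    Root sage: left subtree has 1 node {teak}, right has 1 {poppy}.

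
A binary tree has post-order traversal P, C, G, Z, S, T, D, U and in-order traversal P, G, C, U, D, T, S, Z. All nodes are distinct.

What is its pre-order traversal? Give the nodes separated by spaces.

U G P C D T S Z

The last element of post-order is the root; it splits in-order into left and right subtrees.
Root U: left subtree has 3 nodes {P, G, C}, right has 4 {D, T, S, Z}.
  Root G: left subtree has 1 node {P}, right has 1 {C}.
  Root D: left subtree has 0 nodes { }, right has 3 {T, S, Z}.
    Root T: left subtree has 0 nodes { }, right has 2 {S, Z}.
      Root S: left subtree has 0 nodes { }, right has 1 {Z}.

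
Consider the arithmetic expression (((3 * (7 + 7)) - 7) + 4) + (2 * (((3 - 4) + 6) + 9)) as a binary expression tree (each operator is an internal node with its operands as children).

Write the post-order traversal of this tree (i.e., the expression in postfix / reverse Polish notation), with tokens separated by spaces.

Post-order on an expression tree gives postfix notation: for each operator, emit left operand, right operand, then the operator.

3 7 7 + * 7 - 4 + 2 3 4 - 6 + 9 + * +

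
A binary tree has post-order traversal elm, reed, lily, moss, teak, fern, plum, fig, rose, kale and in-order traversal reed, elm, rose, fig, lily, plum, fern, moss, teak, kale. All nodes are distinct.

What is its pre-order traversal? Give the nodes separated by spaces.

The last element of post-order is the root; it splits in-order into left and right subtrees.
Root kale: left subtree has 9 nodes {reed, elm, rose, fig, lily, plum, fern, moss, teak}, right has 0 { }.
  Root rose: left subtree has 2 nodes {reed, elm}, right has 6 {fig, lily, plum, fern, moss, teak}.
    Root reed: left subtree has 0 nodes { }, right has 1 {elm}.
    Root fig: left subtree has 0 nodes { }, right has 5 {lily, plum, fern, moss, teak}.
      Root plum: left subtree has 1 node {lily}, right has 3 {fern, moss, teak}.
        Root fern: left subtree has 0 nodes { }, right has 2 {moss, teak}.
          Root teak: left subtree has 1 node {moss}, right has 0 { }.

kale rose reed elm fig plum lily fern teak moss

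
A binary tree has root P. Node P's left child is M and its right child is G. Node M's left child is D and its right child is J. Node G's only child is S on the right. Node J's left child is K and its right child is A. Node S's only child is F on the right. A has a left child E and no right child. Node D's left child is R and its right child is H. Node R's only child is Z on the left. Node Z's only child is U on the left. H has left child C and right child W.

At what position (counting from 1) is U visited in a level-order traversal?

Level-order visits nodes level by level from the root, left to right within each level.
Level 0: P
Level 1: M, G
Level 2: D, J, S
Level 3: R, H, K, A, F
Level 4: Z, C, W, E
Level 5: U
Full level-order sequence: P, M, G, D, J, S, R, H, K, A, F, Z, C, W, E, U.

16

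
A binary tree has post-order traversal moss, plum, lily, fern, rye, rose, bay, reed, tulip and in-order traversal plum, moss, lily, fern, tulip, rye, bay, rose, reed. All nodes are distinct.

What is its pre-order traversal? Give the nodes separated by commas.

The last element of post-order is the root; it splits in-order into left and right subtrees.
Root tulip: left subtree has 4 nodes {plum, moss, lily, fern}, right has 4 {rye, bay, rose, reed}.
  Root fern: left subtree has 3 nodes {plum, moss, lily}, right has 0 { }.
    Root lily: left subtree has 2 nodes {plum, moss}, right has 0 { }.
      Root plum: left subtree has 0 nodes { }, right has 1 {moss}.
  Root reed: left subtree has 3 nodes {rye, bay, rose}, right has 0 { }.
    Root bay: left subtree has 1 node {rye}, right has 1 {rose}.

tulip, fern, lily, plum, moss, reed, bay, rye, rose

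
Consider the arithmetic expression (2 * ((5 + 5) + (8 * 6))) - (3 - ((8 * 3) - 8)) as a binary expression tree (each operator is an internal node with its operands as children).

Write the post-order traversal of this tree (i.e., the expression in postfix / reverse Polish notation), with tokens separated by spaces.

2 5 5 + 8 6 * + * 3 8 3 * 8 - - -

Post-order on an expression tree gives postfix notation: for each operator, emit left operand, right operand, then the operator.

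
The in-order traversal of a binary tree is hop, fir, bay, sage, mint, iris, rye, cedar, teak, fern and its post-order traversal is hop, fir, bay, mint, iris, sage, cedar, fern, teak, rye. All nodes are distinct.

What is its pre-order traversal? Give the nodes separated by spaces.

rye sage bay fir hop iris mint teak cedar fern

The last element of post-order is the root; it splits in-order into left and right subtrees.
Root rye: left subtree has 6 nodes {hop, fir, bay, sage, mint, iris}, right has 3 {cedar, teak, fern}.
  Root sage: left subtree has 3 nodes {hop, fir, bay}, right has 2 {mint, iris}.
    Root bay: left subtree has 2 nodes {hop, fir}, right has 0 { }.
      Root fir: left subtree has 1 node {hop}, right has 0 { }.
    Root iris: left subtree has 1 node {mint}, right has 0 { }.
  Root teak: left subtree has 1 node {cedar}, right has 1 {fern}.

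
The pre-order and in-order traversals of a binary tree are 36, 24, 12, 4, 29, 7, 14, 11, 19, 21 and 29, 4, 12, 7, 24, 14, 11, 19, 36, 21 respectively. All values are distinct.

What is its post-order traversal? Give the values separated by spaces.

29 4 7 12 19 11 14 24 21 36

The first element of pre-order is the root; it splits in-order into left and right subtrees.
Root 36: left subtree has 8 nodes {29, 4, 12, 7, 24, 14, 11, 19}, right has 1 {21}.
  Root 24: left subtree has 4 nodes {29, 4, 12, 7}, right has 3 {14, 11, 19}.
    Root 12: left subtree has 2 nodes {29, 4}, right has 1 {7}.
      Root 4: left subtree has 1 node {29}, right has 0 { }.
    Root 14: left subtree has 0 nodes { }, right has 2 {11, 19}.
      Root 11: left subtree has 0 nodes { }, right has 1 {19}.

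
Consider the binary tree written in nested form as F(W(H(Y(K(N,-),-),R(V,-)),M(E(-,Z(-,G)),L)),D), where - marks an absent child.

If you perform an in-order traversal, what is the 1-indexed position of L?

12

In-order visits the left subtree, then the node, then the right subtree.
At F: go left to W.
  At W: go left to H.
    At H: go left to Y.
      At Y: go left to K.
        At K: go left to N.
          N is a leaf — visit N.
        Visit K.
        At K: no right child.
      Visit Y.
      At Y: no right child.
    Visit H.
    At H: go right to R.
      At R: go left to V.
        V is a leaf — visit V.
      Visit R.
      At R: no right child.
  Visit W.
  At W: go right to M.
    At M: go left to E.
      At E: no left child.
      Visit E.
      At E: go right to Z.
        At Z: no left child.
        Visit Z.
        At Z: go right to G.
          G is a leaf — visit G.
    Visit M.
    At M: go right to L.
      L is a leaf — visit L.
Visit F.
At F: go right to D.
  D is a leaf — visit D.
Full in-order sequence: N, K, Y, H, V, R, W, E, Z, G, M, L, F, D.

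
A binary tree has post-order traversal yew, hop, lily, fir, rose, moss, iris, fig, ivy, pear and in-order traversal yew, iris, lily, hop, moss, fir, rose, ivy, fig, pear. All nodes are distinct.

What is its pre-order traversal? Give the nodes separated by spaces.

The last element of post-order is the root; it splits in-order into left and right subtrees.
Root pear: left subtree has 9 nodes {yew, iris, lily, hop, moss, fir, rose, ivy, fig}, right has 0 { }.
  Root ivy: left subtree has 7 nodes {yew, iris, lily, hop, moss, fir, rose}, right has 1 {fig}.
    Root iris: left subtree has 1 node {yew}, right has 5 {lily, hop, moss, fir, rose}.
      Root moss: left subtree has 2 nodes {lily, hop}, right has 2 {fir, rose}.
        Root lily: left subtree has 0 nodes { }, right has 1 {hop}.
        Root rose: left subtree has 1 node {fir}, right has 0 { }.

pear ivy iris yew moss lily hop rose fir fig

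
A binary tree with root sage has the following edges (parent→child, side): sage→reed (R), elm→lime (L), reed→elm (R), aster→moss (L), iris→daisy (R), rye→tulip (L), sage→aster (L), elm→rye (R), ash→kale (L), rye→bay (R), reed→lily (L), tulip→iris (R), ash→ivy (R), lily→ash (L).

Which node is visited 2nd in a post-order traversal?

Post-order visits the left subtree, then the right subtree, then the node.
At sage: go left to aster.
  At aster: go left to moss.
    moss is a leaf — visit moss.
  At aster: no right child.
  Visit aster.
At sage: go right to reed.
  At reed: go left to lily.
    At lily: go left to ash.
      At ash: go left to kale.
        kale is a leaf — visit kale.
      At ash: go right to ivy.
        ivy is a leaf — visit ivy.
      Visit ash.
    At lily: no right child.
    Visit lily.
  At reed: go right to elm.
    At elm: go left to lime.
      lime is a leaf — visit lime.
    At elm: go right to rye.
      At rye: go left to tulip.
        At tulip: no left child.
        At tulip: go right to iris.
          At iris: no left child.
          At iris: go right to daisy.
            daisy is a leaf — visit daisy.
          Visit iris.
        Visit tulip.
      At rye: go right to bay.
        bay is a leaf — visit bay.
      Visit rye.
    Visit elm.
  Visit reed.
Visit sage.
Full post-order sequence: moss, aster, kale, ivy, ash, lily, lime, daisy, iris, tulip, bay, rye, elm, reed, sage.

aster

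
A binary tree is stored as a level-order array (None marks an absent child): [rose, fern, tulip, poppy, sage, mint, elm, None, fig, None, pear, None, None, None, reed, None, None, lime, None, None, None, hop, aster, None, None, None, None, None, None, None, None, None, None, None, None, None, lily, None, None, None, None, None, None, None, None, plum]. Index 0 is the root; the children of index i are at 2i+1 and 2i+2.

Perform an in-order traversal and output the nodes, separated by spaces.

poppy lime lily fig fern sage hop pear plum aster rose mint tulip elm reed

In-order visits the left subtree, then the node, then the right subtree.
At rose: go left to fern.
  At fern: go left to poppy.
    At poppy: no left child.
    Visit poppy.
    At poppy: go right to fig.
      At fig: go left to lime.
        At lime: no left child.
        Visit lime.
        At lime: go right to lily.
          lily is a leaf — visit lily.
      Visit fig.
      At fig: no right child.
  Visit fern.
  At fern: go right to sage.
    At sage: no left child.
    Visit sage.
    At sage: go right to pear.
      At pear: go left to hop.
        hop is a leaf — visit hop.
      Visit pear.
      At pear: go right to aster.
        At aster: go left to plum.
          plum is a leaf — visit plum.
        Visit aster.
        At aster: no right child.
Visit rose.
At rose: go right to tulip.
  At tulip: go left to mint.
    mint is a leaf — visit mint.
  Visit tulip.
  At tulip: go right to elm.
    At elm: no left child.
    Visit elm.
    At elm: go right to reed.
      reed is a leaf — visit reed.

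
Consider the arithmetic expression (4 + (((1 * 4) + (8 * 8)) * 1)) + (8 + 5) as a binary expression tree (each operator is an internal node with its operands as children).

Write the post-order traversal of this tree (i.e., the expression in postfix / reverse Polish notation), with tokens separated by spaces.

Post-order on an expression tree gives postfix notation: for each operator, emit left operand, right operand, then the operator.

4 1 4 * 8 8 * + 1 * + 8 5 + +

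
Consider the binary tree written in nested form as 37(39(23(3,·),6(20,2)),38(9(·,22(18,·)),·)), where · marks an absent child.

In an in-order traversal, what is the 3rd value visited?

In-order visits the left subtree, then the node, then the right subtree.
At 37: go left to 39.
  At 39: go left to 23.
    At 23: go left to 3.
      3 is a leaf — visit 3.
    Visit 23.
    At 23: no right child.
  Visit 39.
  At 39: go right to 6.
    At 6: go left to 20.
      20 is a leaf — visit 20.
    Visit 6.
    At 6: go right to 2.
      2 is a leaf — visit 2.
Visit 37.
At 37: go right to 38.
  At 38: go left to 9.
    At 9: no left child.
    Visit 9.
    At 9: go right to 22.
      At 22: go left to 18.
        18 is a leaf — visit 18.
      Visit 22.
      At 22: no right child.
  Visit 38.
  At 38: no right child.
Full in-order sequence: 3, 23, 39, 20, 6, 2, 37, 9, 18, 22, 38.

39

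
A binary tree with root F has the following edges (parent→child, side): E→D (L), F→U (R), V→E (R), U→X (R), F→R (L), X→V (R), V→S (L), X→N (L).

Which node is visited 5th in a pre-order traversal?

Pre-order visits the node, then its left subtree, then its right subtree.
Visit F.
At F: go left to R.
  R is a leaf — visit R.
At F: go right to U.
  Visit U.
  At U: no left child.
  At U: go right to X.
    Visit X.
    At X: go left to N.
      N is a leaf — visit N.
    At X: go right to V.
      Visit V.
      At V: go left to S.
        S is a leaf — visit S.
      At V: go right to E.
        Visit E.
        At E: go left to D.
          D is a leaf — visit D.
        At E: no right child.
Full pre-order sequence: F, R, U, X, N, V, S, E, D.

N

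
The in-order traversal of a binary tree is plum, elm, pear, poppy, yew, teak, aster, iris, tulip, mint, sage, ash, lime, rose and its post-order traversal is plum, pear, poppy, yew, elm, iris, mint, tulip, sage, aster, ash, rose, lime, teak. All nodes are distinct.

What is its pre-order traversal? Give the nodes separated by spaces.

The last element of post-order is the root; it splits in-order into left and right subtrees.
Root teak: left subtree has 5 nodes {plum, elm, pear, poppy, yew}, right has 8 {aster, iris, tulip, mint, sage, ash, lime, rose}.
  Root elm: left subtree has 1 node {plum}, right has 3 {pear, poppy, yew}.
    Root yew: left subtree has 2 nodes {pear, poppy}, right has 0 { }.
      Root poppy: left subtree has 1 node {pear}, right has 0 { }.
  Root lime: left subtree has 6 nodes {aster, iris, tulip, mint, sage, ash}, right has 1 {rose}.
    Root ash: left subtree has 5 nodes {aster, iris, tulip, mint, sage}, right has 0 { }.
      Root aster: left subtree has 0 nodes { }, right has 4 {iris, tulip, mint, sage}.
        Root sage: left subtree has 3 nodes {iris, tulip, mint}, right has 0 { }.
          Root tulip: left subtree has 1 node {iris}, right has 1 {mint}.

teak elm plum yew poppy pear lime ash aster sage tulip iris mint rose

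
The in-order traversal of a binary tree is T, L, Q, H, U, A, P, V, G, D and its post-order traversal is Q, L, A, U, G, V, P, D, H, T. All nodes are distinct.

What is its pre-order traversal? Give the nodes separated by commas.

The last element of post-order is the root; it splits in-order into left and right subtrees.
Root T: left subtree has 0 nodes { }, right has 9 {L, Q, H, U, A, P, V, G, D}.
  Root H: left subtree has 2 nodes {L, Q}, right has 6 {U, A, P, V, G, D}.
    Root L: left subtree has 0 nodes { }, right has 1 {Q}.
    Root D: left subtree has 5 nodes {U, A, P, V, G}, right has 0 { }.
      Root P: left subtree has 2 nodes {U, A}, right has 2 {V, G}.
        Root U: left subtree has 0 nodes { }, right has 1 {A}.
        Root V: left subtree has 0 nodes { }, right has 1 {G}.

T, H, L, Q, D, P, U, A, V, G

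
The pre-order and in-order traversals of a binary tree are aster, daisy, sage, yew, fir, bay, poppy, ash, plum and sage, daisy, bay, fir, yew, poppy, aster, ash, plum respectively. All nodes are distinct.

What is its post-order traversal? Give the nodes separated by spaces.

The first element of pre-order is the root; it splits in-order into left and right subtrees.
Root aster: left subtree has 6 nodes {sage, daisy, bay, fir, yew, poppy}, right has 2 {ash, plum}.
  Root daisy: left subtree has 1 node {sage}, right has 4 {bay, fir, yew, poppy}.
    Root yew: left subtree has 2 nodes {bay, fir}, right has 1 {poppy}.
      Root fir: left subtree has 1 node {bay}, right has 0 { }.
  Root ash: left subtree has 0 nodes { }, right has 1 {plum}.

sage bay fir poppy yew daisy plum ash aster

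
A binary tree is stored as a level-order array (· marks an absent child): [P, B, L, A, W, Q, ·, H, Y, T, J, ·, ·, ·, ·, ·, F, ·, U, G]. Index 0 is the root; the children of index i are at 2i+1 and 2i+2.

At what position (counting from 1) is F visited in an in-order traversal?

In-order visits the left subtree, then the node, then the right subtree.
At P: go left to B.
  At B: go left to A.
    At A: go left to H.
      At H: no left child.
      Visit H.
      At H: go right to F.
        F is a leaf — visit F.
    Visit A.
    At A: go right to Y.
      At Y: no left child.
      Visit Y.
      At Y: go right to U.
        U is a leaf — visit U.
  Visit B.
  At B: go right to W.
    At W: go left to T.
      At T: go left to G.
        G is a leaf — visit G.
      Visit T.
      At T: no right child.
    Visit W.
    At W: go right to J.
      J is a leaf — visit J.
Visit P.
At P: go right to L.
  At L: go left to Q.
    Q is a leaf — visit Q.
  Visit L.
  At L: no right child.
Full in-order sequence: H, F, A, Y, U, B, G, T, W, J, P, Q, L.

2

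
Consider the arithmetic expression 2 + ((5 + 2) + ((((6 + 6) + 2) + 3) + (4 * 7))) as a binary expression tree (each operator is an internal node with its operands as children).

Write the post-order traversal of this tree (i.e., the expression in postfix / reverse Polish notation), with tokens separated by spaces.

Post-order on an expression tree gives postfix notation: for each operator, emit left operand, right operand, then the operator.

2 5 2 + 6 6 + 2 + 3 + 4 7 * + + +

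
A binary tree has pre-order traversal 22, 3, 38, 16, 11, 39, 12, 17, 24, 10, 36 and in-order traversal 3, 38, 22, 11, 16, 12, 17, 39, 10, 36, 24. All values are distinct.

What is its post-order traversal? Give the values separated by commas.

38, 3, 11, 17, 12, 36, 10, 24, 39, 16, 22

The first element of pre-order is the root; it splits in-order into left and right subtrees.
Root 22: left subtree has 2 nodes {3, 38}, right has 8 {11, 16, 12, 17, 39, 10, 36, 24}.
  Root 3: left subtree has 0 nodes { }, right has 1 {38}.
  Root 16: left subtree has 1 node {11}, right has 6 {12, 17, 39, 10, 36, 24}.
    Root 39: left subtree has 2 nodes {12, 17}, right has 3 {10, 36, 24}.
      Root 12: left subtree has 0 nodes { }, right has 1 {17}.
      Root 24: left subtree has 2 nodes {10, 36}, right has 0 { }.
        Root 10: left subtree has 0 nodes { }, right has 1 {36}.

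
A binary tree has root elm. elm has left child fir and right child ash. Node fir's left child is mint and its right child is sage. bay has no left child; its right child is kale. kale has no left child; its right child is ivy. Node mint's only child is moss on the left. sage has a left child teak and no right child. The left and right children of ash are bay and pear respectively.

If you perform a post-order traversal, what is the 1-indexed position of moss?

Post-order visits the left subtree, then the right subtree, then the node.
At elm: go left to fir.
  At fir: go left to mint.
    At mint: go left to moss.
      moss is a leaf — visit moss.
    At mint: no right child.
    Visit mint.
  At fir: go right to sage.
    At sage: go left to teak.
      teak is a leaf — visit teak.
    At sage: no right child.
    Visit sage.
  Visit fir.
At elm: go right to ash.
  At ash: go left to bay.
    At bay: no left child.
    At bay: go right to kale.
      At kale: no left child.
      At kale: go right to ivy.
        ivy is a leaf — visit ivy.
      Visit kale.
    Visit bay.
  At ash: go right to pear.
    pear is a leaf — visit pear.
  Visit ash.
Visit elm.
Full post-order sequence: moss, mint, teak, sage, fir, ivy, kale, bay, pear, ash, elm.

1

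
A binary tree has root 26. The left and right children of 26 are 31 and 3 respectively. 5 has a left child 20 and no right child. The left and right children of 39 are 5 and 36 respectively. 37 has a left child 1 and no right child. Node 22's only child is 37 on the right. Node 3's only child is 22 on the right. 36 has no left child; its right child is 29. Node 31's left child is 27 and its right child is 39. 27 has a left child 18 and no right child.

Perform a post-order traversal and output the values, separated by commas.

18, 27, 20, 5, 29, 36, 39, 31, 1, 37, 22, 3, 26

Post-order visits the left subtree, then the right subtree, then the node.
At 26: go left to 31.
  At 31: go left to 27.
    At 27: go left to 18.
      18 is a leaf — visit 18.
    At 27: no right child.
    Visit 27.
  At 31: go right to 39.
    At 39: go left to 5.
      At 5: go left to 20.
        20 is a leaf — visit 20.
      At 5: no right child.
      Visit 5.
    At 39: go right to 36.
      At 36: no left child.
      At 36: go right to 29.
        29 is a leaf — visit 29.
      Visit 36.
    Visit 39.
  Visit 31.
At 26: go right to 3.
  At 3: no left child.
  At 3: go right to 22.
    At 22: no left child.
    At 22: go right to 37.
      At 37: go left to 1.
        1 is a leaf — visit 1.
      At 37: no right child.
      Visit 37.
    Visit 22.
  Visit 3.
Visit 26.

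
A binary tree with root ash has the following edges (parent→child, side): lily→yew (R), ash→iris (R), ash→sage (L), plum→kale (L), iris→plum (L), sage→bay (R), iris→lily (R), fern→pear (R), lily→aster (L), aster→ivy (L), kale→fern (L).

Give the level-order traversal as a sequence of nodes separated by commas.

Level-order visits nodes level by level from the root, left to right within each level.
Level 0: ash
Level 1: sage, iris
Level 2: bay, plum, lily
Level 3: kale, aster, yew
Level 4: fern, ivy
Level 5: pear

ash, sage, iris, bay, plum, lily, kale, aster, yew, fern, ivy, pear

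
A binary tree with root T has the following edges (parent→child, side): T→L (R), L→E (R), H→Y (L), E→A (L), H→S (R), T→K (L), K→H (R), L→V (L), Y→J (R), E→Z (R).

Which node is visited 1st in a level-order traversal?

Level-order visits nodes level by level from the root, left to right within each level.
Level 0: T
Level 1: K, L
Level 2: H, V, E
Level 3: Y, S, A, Z
Level 4: J
Full level-order sequence: T, K, L, H, V, E, Y, S, A, Z, J.

T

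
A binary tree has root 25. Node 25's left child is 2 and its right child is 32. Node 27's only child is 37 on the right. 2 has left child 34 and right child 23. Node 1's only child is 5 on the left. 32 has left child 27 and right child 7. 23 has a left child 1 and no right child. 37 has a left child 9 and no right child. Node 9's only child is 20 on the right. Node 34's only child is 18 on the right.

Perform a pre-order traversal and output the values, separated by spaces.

25 2 34 18 23 1 5 32 27 37 9 20 7

Pre-order visits the node, then its left subtree, then its right subtree.
Visit 25.
At 25: go left to 2.
  Visit 2.
  At 2: go left to 34.
    Visit 34.
    At 34: no left child.
    At 34: go right to 18.
      18 is a leaf — visit 18.
  At 2: go right to 23.
    Visit 23.
    At 23: go left to 1.
      Visit 1.
      At 1: go left to 5.
        5 is a leaf — visit 5.
      At 1: no right child.
    At 23: no right child.
At 25: go right to 32.
  Visit 32.
  At 32: go left to 27.
    Visit 27.
    At 27: no left child.
    At 27: go right to 37.
      Visit 37.
      At 37: go left to 9.
        Visit 9.
        At 9: no left child.
        At 9: go right to 20.
          20 is a leaf — visit 20.
      At 37: no right child.
  At 32: go right to 7.
    7 is a leaf — visit 7.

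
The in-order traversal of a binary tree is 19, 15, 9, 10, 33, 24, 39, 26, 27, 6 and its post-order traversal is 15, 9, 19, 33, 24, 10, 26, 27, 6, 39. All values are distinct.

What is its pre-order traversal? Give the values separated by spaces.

The last element of post-order is the root; it splits in-order into left and right subtrees.
Root 39: left subtree has 6 nodes {19, 15, 9, 10, 33, 24}, right has 3 {26, 27, 6}.
  Root 10: left subtree has 3 nodes {19, 15, 9}, right has 2 {33, 24}.
    Root 19: left subtree has 0 nodes { }, right has 2 {15, 9}.
      Root 9: left subtree has 1 node {15}, right has 0 { }.
    Root 24: left subtree has 1 node {33}, right has 0 { }.
  Root 6: left subtree has 2 nodes {26, 27}, right has 0 { }.
    Root 27: left subtree has 1 node {26}, right has 0 { }.

39 10 19 9 15 24 33 6 27 26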